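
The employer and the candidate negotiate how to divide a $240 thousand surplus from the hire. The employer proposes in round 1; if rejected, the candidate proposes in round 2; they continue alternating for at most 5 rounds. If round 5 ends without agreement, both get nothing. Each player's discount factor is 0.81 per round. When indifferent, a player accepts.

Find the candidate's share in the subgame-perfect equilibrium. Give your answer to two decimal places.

61.17

Round 5 (the employer proposes): the candidate will accept anything ≥ 0, so the employer offers 0 and keeps 240.
Round 4 (the candidate proposes): the employer can get 240 next round, worth 0.81 × 240 = 194.4 now; the candidate offers that and keeps 45.6.
Round 3 (the employer proposes): the candidate can get 45.6 next round, worth 0.81 × 45.6 = 36.936 now. The employer offers 36.936 and keeps 240 − 36.936 = 203.064.
Round 2 (the candidate proposes): the employer can get 203.064 next round, worth 0.81 × 203.064 = 164.48184 now, so the candidate offers 164.48184, keeping 75.51816.
Round 1 (the employer proposes): the candidate can get 75.51816 next round, worth 0.81 × 75.51816 = 61.1697096 now; the employer offers that and keeps 178.8302904.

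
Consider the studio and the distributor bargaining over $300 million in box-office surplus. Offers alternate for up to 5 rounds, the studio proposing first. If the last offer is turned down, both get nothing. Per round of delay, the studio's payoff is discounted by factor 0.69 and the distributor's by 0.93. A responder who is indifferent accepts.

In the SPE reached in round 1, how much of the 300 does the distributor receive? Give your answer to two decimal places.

Round 5 (the studio proposes): rejection yields 0 for the distributor; the studio offers 0 and keeps 300.
Round 4 (the distributor proposes): the studio can get 300 next round, worth 0.69 × 300 = 207 now. The distributor offers 207 and keeps 300 − 207 = 93.
Round 3 (the studio proposes): the distributor can get 93 next round, worth 0.93 × 93 = 86.49 now. The studio offers 86.49 and keeps 300 − 86.49 = 213.51.
Round 2 (the distributor proposes): the studio can get 213.51 next round, worth 0.69 × 213.51 = 147.3219 now. The distributor offers 147.3219 and keeps 300 − 147.3219 = 152.6781.
Round 1 (the studio proposes): the distributor can get 152.6781 next round, worth 0.93 × 152.6781 = 141.990633 now. The studio offers 141.990633 and keeps 300 − 141.990633 = 158.009367.

141.99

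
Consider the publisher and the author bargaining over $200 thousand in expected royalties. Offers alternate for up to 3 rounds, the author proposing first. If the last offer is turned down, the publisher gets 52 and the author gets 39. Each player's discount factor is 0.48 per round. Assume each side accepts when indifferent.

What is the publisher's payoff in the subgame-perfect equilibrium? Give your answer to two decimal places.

Solve by backward induction from round 3.
Round 3 (the author proposes): the publisher gets 52 if talks fail, so the author offers 52 and keeps 148.
Round 2 (the publisher proposes): the author can get 148 next round, worth 0.48 × 148 = 71.04 now; the publisher offers that and keeps 128.96.
Round 1 (the author proposes): the publisher can get 128.96 next round, worth 0.48 × 128.96 = 61.9008 now; the author offers that and keeps 138.0992.

61.90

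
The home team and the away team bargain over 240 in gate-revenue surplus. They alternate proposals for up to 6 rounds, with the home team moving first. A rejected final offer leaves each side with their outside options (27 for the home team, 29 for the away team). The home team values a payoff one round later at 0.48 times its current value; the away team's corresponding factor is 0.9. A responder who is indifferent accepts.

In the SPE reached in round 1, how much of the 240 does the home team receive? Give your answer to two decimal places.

By backward induction:
Round 6 (the away team proposes): the home team gets 27 if talks fail, so the away team offers 27 and keeps 213.
Round 5 (the home team proposes): the away team can get 213 next round, worth 0.9 × 213 = 191.7 now; the home team offers that and keeps 48.3.
Round 4 (the away team proposes): the home team can get 48.3 next round, worth 0.48 × 48.3 = 23.184 now. The away team offers 23.184 and keeps 240 − 23.184 = 216.816.
Round 3 (the home team proposes): the away team can get 216.816 next round, worth 0.9 × 216.816 = 195.1344 now, so the home team offers 195.1344, keeping 44.8656.
Round 2 (the away team proposes): the home team can get 44.8656 next round, worth 0.48 × 44.8656 = 21.535488 now. The away team offers 21.535488 and keeps 240 − 21.535488 = 218.464512.
Round 1 (the home team proposes): the away team can get 218.464512 next round, worth 0.9 × 218.464512 = 196.6180608 now. The home team offers 196.6180608 and keeps 240 − 196.6180608 = 43.3819392.

43.38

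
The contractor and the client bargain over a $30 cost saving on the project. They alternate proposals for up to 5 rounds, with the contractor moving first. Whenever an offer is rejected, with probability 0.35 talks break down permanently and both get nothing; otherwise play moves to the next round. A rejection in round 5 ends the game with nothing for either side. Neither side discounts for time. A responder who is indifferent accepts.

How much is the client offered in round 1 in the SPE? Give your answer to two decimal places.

9.71

Round 5 (the contractor proposes): the client will accept anything ≥ 0, so the contractor offers 0 and keeps 30.
Round 4 (the client proposes): rejecting gives the contractor an expected 0.65 × 30 = 19.5. The client offers 19.5 and keeps 30 − 19.5 = 10.5.
Round 3 (the contractor proposes): rejecting gives the client an expected 0.65 × 10.5 = 6.825. The contractor offers 6.825 and keeps 30 − 6.825 = 23.175.
Round 2 (the client proposes): rejecting gives the contractor an expected 0.65 × 23.175 = 15.06375; the client offers that and keeps 14.93625.
Round 1 (the contractor proposes): rejecting gives the client an expected 0.65 × 14.93625 = 9.7085625, so the contractor offers 9.7085625, keeping 20.2914375.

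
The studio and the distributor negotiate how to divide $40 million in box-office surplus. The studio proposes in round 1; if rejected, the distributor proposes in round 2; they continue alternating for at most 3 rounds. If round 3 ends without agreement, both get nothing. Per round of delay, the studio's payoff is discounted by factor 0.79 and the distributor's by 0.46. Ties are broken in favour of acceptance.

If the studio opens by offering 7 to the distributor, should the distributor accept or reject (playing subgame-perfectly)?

Round 3 (the studio proposes): rejection yields 0 for the distributor; the studio offers 0 and keeps 40.
Round 2 (the distributor proposes): the studio can get 40 next round, worth 0.79 × 40 = 31.6 now; the distributor offers that and keeps 8.4.
So by rejecting in round 1, the distributor gets 8.4 next round, worth 0.46 × 8.4 = 3.864 now.
Offer 7 ≥ 3.864, so the distributor accepts.

Accept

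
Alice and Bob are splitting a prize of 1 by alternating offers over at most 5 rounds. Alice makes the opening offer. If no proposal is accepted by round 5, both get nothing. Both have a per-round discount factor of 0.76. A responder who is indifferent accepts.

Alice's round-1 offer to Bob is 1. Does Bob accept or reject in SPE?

Accept

Round 5 (Alice proposes): Bob will accept anything ≥ 0, so Alice offers 0 and keeps 1.
Round 4 (Bob proposes): Alice can get 1 next round, worth 0.76 × 1 = 0.76 now; Bob offers that and keeps 0.24.
Round 3 (Alice proposes): Bob can get 0.24 next round, worth 0.76 × 0.24 = 0.1824 now. Alice offers 0.1824 and keeps 1 − 0.1824 = 0.8176.
Round 2 (Bob proposes): Alice can get 0.8176 next round, worth 0.76 × 0.8176 = 0.621376 now. Bob offers 0.621376 and keeps 1 − 0.621376 = 0.378624.
So by rejecting in round 1, Bob gets 0.378624 next round, worth 0.76 × 0.378624 = 0.28775424 now.
Offer 1 ≥ 0.28775424, so Bob accepts.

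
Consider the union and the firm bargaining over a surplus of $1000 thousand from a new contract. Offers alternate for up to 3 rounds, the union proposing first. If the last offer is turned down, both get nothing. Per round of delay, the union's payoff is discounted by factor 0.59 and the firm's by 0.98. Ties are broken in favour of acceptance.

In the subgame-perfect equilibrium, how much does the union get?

598.2

Solve by backward induction from round 3.
Round 3 (the union proposes): the firm will accept anything ≥ 0, so the union offers 0 and keeps 1000.
Round 2 (the firm proposes): the union can get 1000 next round, worth 0.59 × 1000 = 590 now, so the firm offers 590, keeping 410.
Round 1 (the union proposes): the firm can get 410 next round, worth 0.98 × 410 = 401.8 now, so the union offers 401.8, keeping 598.2.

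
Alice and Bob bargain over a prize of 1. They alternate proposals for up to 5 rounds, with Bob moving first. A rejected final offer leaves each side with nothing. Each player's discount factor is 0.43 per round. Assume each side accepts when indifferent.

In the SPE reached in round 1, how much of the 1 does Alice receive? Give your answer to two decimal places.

0.29

Round 5 (Bob proposes): rejection yields 0 for Alice; Bob offers 0 and keeps 1.
Round 4 (Alice proposes): Bob can get 1 next round, worth 0.43 × 1 = 0.43 now. Alice offers 0.43 and keeps 1 − 0.43 = 0.57.
Round 3 (Bob proposes): Alice can get 0.57 next round, worth 0.43 × 0.57 = 0.2451 now. Bob offers 0.2451 and keeps 1 − 0.2451 = 0.7549.
Round 2 (Alice proposes): Bob can get 0.7549 next round, worth 0.43 × 0.7549 = 0.324607 now. Alice offers 0.324607 and keeps 1 − 0.324607 = 0.675393.
Round 1 (Bob proposes): Alice can get 0.675393 next round, worth 0.43 × 0.675393 = 0.29041899 now; Bob offers that and keeps 0.70958101.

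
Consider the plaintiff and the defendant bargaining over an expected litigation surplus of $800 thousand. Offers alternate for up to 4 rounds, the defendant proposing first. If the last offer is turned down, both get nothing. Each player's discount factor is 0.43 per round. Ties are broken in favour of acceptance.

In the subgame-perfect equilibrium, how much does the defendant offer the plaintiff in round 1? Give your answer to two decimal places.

259.69

Round 4 (the plaintiff proposes): the defendant will accept anything ≥ 0, so the plaintiff offers 0 and keeps 800.
Round 3 (the defendant proposes): the plaintiff can get 800 next round, worth 0.43 × 800 = 344 now; the defendant offers that and keeps 456.
Round 2 (the plaintiff proposes): the defendant can get 456 next round, worth 0.43 × 456 = 196.08 now; the plaintiff offers that and keeps 603.92.
Round 1 (the defendant proposes): the plaintiff can get 603.92 next round, worth 0.43 × 603.92 = 259.6856 now; the defendant offers that and keeps 540.3144.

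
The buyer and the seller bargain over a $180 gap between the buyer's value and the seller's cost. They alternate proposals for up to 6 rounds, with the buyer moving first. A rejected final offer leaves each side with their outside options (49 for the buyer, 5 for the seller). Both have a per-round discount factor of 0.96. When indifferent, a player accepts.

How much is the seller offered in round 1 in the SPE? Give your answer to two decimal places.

120.10

Round 6 (the seller proposes): the buyer gets 49 if talks fail, so the seller offers 49 and keeps 131.
Round 5 (the buyer proposes): the seller can get 131 next round, worth 0.96 × 131 = 125.76 now, so the buyer offers 125.76, keeping 54.24.
Round 4 (the seller proposes): the buyer can get 54.24 next round, worth 0.96 × 54.24 = 52.0704 now; the seller offers that and keeps 127.9296.
Round 3 (the buyer proposes): the seller can get 127.9296 next round, worth 0.96 × 127.9296 = 122.812416 now. The buyer offers 122.812416 and keeps 180 − 122.812416 = 57.187584.
Round 2 (the seller proposes): the buyer can get 57.187584 next round, worth 0.96 × 57.187584 = 54.90008064 now. The seller offers 54.90008064 and keeps 180 − 54.90008064 = 125.09991936.
Round 1 (the buyer proposes): the seller can get 125.09991936 next round, worth 0.96 × 125.09991936 = 120.0959225856 now. The buyer offers 120.0959225856 and keeps 180 − 120.0959225856 = 59.9040774144.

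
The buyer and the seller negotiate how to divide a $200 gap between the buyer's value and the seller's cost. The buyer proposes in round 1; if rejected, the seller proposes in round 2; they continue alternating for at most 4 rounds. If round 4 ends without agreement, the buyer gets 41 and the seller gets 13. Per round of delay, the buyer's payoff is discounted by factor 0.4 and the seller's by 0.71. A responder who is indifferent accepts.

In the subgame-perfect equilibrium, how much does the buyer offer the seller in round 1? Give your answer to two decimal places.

117.26

Work backward from the last round.
Round 4 (the seller proposes): the buyer gets 41 if talks fail, so the seller offers 41 and keeps 159.
Round 3 (the buyer proposes): the seller can get 159 next round, worth 0.71 × 159 = 112.89 now; the buyer offers that and keeps 87.11.
Round 2 (the seller proposes): the buyer can get 87.11 next round, worth 0.4 × 87.11 = 34.844 now. The seller offers 34.844 and keeps 200 − 34.844 = 165.156.
Round 1 (the buyer proposes): the seller can get 165.156 next round, worth 0.71 × 165.156 = 117.26076 now, so the buyer offers 117.26076, keeping 82.73924.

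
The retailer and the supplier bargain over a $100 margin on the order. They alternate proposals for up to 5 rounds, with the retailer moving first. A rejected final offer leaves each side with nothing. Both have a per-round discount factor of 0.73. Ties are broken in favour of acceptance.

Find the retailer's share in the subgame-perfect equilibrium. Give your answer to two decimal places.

Work backward from the last round.
Round 5 (the retailer proposes): rejection yields 0 for the supplier; the retailer offers 0 and keeps 100.
Round 4 (the supplier proposes): the retailer can get 100 next round, worth 0.73 × 100 = 73 now, so the supplier offers 73, keeping 27.
Round 3 (the retailer proposes): the supplier can get 27 next round, worth 0.73 × 27 = 19.71 now. The retailer offers 19.71 and keeps 100 − 19.71 = 80.29.
Round 2 (the supplier proposes): the retailer can get 80.29 next round, worth 0.73 × 80.29 = 58.6117 now, so the supplier offers 58.6117, keeping 41.3883.
Round 1 (the retailer proposes): the supplier can get 41.3883 next round, worth 0.73 × 41.3883 = 30.213459 now. The retailer offers 30.213459 and keeps 100 − 30.213459 = 69.786541.

69.79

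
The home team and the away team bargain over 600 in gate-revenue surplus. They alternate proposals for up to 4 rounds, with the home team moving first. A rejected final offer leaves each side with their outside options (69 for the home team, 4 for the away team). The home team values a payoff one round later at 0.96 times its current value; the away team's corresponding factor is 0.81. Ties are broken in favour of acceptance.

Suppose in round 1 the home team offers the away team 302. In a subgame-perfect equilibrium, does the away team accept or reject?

Round 4 (the away team proposes): the home team gets 69 if talks fail, so the away team offers 69 and keeps 531.
Round 3 (the home team proposes): the away team can get 531 next round, worth 0.81 × 531 = 430.11 now. The home team offers 430.11 and keeps 600 − 430.11 = 169.89.
Round 2 (the away team proposes): the home team can get 169.89 next round, worth 0.96 × 169.89 = 163.0944 now. The away team offers 163.0944 and keeps 600 − 163.0944 = 436.9056.
So by rejecting in round 1, the away team gets 436.9056 next round, worth 0.81 × 436.9056 = 353.893536 now.
Offer 302 < 353.893536, so the away team rejects.

Reject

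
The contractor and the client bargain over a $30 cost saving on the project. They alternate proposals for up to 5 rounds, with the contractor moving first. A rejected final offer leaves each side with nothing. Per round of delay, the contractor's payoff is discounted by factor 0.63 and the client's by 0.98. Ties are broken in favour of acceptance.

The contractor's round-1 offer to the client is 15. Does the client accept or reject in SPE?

Round 5 (the contractor proposes): rejection yields 0 for the client; the contractor offers 0 and keeps 30.
Round 4 (the client proposes): the contractor can get 30 next round, worth 0.63 × 30 = 18.9 now; the client offers that and keeps 11.1.
Round 3 (the contractor proposes): the client can get 11.1 next round, worth 0.98 × 11.1 = 10.878 now, so the contractor offers 10.878, keeping 19.122.
Round 2 (the client proposes): the contractor can get 19.122 next round, worth 0.63 × 19.122 = 12.04686 now. The client offers 12.04686 and keeps 30 − 12.04686 = 17.95314.
So by rejecting in round 1, the client gets 17.95314 next round, worth 0.98 × 17.95314 = 17.5940772 now.
Offer 15 < 17.5940772, so the client rejects.

Reject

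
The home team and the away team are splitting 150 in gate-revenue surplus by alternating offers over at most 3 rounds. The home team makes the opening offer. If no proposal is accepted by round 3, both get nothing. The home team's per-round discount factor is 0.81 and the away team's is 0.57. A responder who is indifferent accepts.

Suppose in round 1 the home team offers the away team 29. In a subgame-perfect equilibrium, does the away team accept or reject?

Accept

Work out the away team's continuation value if the offer is rejected.
Round 3 (the home team proposes): rejection yields 0 for the away team; the home team offers 0 and keeps 150.
Round 2 (the away team proposes): the home team can get 150 next round, worth 0.81 × 150 = 121.5 now. The away team offers 121.5 and keeps 150 − 121.5 = 28.5.
So by rejecting in round 1, the away team gets 28.5 next round, worth 0.57 × 28.5 = 16.245 now.
Offer 29 ≥ 16.245, so the away team accepts.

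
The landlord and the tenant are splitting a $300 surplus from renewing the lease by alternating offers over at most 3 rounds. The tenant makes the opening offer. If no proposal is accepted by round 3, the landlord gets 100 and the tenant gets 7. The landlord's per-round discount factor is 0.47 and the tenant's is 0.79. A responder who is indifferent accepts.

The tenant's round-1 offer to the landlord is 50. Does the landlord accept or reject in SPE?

Reject

Round 3 (the tenant proposes): the landlord gets 100 if talks fail, so the tenant offers 100 and keeps 200.
Round 2 (the landlord proposes): the tenant can get 200 next round, worth 0.79 × 200 = 158 now. The landlord offers 158 and keeps 300 − 158 = 142.
So by rejecting in round 1, the landlord gets 142 next round, worth 0.47 × 142 = 66.74 now.
Offer 50 < 66.74, so the landlord rejects.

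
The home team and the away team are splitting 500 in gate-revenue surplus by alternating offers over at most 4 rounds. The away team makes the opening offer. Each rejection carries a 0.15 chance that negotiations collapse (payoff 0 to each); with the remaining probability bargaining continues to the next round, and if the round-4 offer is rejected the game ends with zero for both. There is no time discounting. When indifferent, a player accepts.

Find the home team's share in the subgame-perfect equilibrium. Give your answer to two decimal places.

Round 4 (the home team proposes): the away team will accept anything ≥ 0, so the home team offers 0 and keeps 500.
Round 3 (the away team proposes): rejecting gives the home team an expected 0.85 × 500 = 425. The away team offers 425 and keeps 500 − 425 = 75.
Round 2 (the home team proposes): rejecting gives the away team an expected 0.85 × 75 = 63.75; the home team offers that and keeps 436.25.
Round 1 (the away team proposes): rejecting gives the home team an expected 0.85 × 436.25 = 370.8125, so the away team offers 370.8125, keeping 129.1875.

370.81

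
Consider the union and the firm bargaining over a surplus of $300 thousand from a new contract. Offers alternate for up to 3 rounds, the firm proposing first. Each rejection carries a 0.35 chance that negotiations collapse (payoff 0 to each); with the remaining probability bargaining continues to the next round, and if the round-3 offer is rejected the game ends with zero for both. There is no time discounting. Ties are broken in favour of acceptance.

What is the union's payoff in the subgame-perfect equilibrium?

Round 3 (the firm proposes): the union will accept anything ≥ 0, so the firm offers 0 and keeps 300.
Round 2 (the union proposes): rejecting gives the firm an expected 0.65 × 300 = 195; the union offers that and keeps 105.
Round 1 (the firm proposes): rejecting gives the union an expected 0.65 × 105 = 68.25; the firm offers that and keeps 231.75.

68.25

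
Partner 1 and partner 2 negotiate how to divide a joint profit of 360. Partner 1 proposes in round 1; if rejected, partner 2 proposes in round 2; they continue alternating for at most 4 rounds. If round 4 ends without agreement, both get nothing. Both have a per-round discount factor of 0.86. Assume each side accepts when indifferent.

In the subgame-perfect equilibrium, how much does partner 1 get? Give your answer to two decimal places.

Solve by backward induction from round 4.
Round 4 (partner 2 proposes): partner 1 will accept anything ≥ 0, so partner 2 offers 0 and keeps 360.
Round 3 (partner 1 proposes): partner 2 can get 360 next round, worth 0.86 × 360 = 309.6 now, so partner 1 offers 309.6, keeping 50.4.
Round 2 (partner 2 proposes): partner 1 can get 50.4 next round, worth 0.86 × 50.4 = 43.344 now, so partner 2 offers 43.344, keeping 316.656.
Round 1 (partner 1 proposes): partner 2 can get 316.656 next round, worth 0.86 × 316.656 = 272.32416 now. Partner 1 offers 272.32416 and keeps 360 − 272.32416 = 87.67584.

87.68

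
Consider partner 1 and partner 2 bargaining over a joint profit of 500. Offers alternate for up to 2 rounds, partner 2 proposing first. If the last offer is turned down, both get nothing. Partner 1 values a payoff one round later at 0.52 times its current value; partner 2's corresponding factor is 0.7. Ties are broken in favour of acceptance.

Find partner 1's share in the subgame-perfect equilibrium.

260

Round 2 (partner 1 proposes): rejection yields 0 for partner 2; partner 1 offers 0 and keeps 500.
Round 1 (partner 2 proposes): partner 1 can get 500 next round, worth 0.52 × 500 = 260 now. Partner 2 offers 260 and keeps 500 − 260 = 240.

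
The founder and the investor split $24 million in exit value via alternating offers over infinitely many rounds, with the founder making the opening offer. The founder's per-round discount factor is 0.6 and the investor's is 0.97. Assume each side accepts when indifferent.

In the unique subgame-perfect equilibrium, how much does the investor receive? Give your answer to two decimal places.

When the founder proposes, the investor accepts any offer worth at least 0.97 times what the investor would get by proposing next round; and vice versa.
This gives x = 24 − 0.97y and y = 24 − 0.6x, where x and y are each side's share when it proposes.
Hence (1 − 0.97·0.6)x = 24(1 − 0.97), i.e. 0.418·x = 0.72.
x ≈ 1.7225; the investor's share is 24 − x ≈ 22.2775.

22.28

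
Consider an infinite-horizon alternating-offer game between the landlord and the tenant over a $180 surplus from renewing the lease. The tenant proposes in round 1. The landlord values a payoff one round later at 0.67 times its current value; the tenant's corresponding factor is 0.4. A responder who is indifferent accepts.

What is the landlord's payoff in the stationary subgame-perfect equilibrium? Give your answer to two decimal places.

98.85

When the tenant proposes, the landlord accepts any offer worth at least 0.67 times what the landlord would get by proposing next round; and vice versa.
This gives x = 180 − 0.67y and y = 180 − 0.4x, where x and y are each side's share when it proposes.
Hence (1 − 0.67·0.4)x = 180(1 − 0.67), i.e. 0.732·x = 59.4.
x ≈ 81.1475; the landlord's share is 180 − x ≈ 98.8525.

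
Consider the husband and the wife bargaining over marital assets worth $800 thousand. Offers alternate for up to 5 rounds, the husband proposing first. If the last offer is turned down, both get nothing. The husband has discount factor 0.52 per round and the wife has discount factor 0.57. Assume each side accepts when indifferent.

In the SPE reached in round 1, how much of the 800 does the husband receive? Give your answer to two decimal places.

Solve by backward induction from round 5.
Round 5 (the husband proposes): the wife will accept anything ≥ 0, so the husband offers 0 and keeps 800.
Round 4 (the wife proposes): the husband can get 800 next round, worth 0.52 × 800 = 416 now; the wife offers that and keeps 384.
Round 3 (the husband proposes): the wife can get 384 next round, worth 0.57 × 384 = 218.88 now. The husband offers 218.88 and keeps 800 − 218.88 = 581.12.
Round 2 (the wife proposes): the husband can get 581.12 next round, worth 0.52 × 581.12 = 302.1824 now. The wife offers 302.1824 and keeps 800 − 302.1824 = 497.8176.
Round 1 (the husband proposes): the wife can get 497.8176 next round, worth 0.57 × 497.8176 = 283.756032 now; the husband offers that and keeps 516.243968.

516.24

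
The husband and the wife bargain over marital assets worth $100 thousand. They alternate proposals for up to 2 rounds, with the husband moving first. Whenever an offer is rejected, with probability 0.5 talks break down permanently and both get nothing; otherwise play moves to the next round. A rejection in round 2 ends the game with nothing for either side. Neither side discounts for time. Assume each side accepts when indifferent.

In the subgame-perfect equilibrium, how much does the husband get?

50

Round 2 (the wife proposes): rejection yields 0 for the husband; the wife offers 0 and keeps 100.
Round 1 (the husband proposes): rejecting gives the wife an expected 0.5 × 100 = 50; the husband offers that and keeps 50.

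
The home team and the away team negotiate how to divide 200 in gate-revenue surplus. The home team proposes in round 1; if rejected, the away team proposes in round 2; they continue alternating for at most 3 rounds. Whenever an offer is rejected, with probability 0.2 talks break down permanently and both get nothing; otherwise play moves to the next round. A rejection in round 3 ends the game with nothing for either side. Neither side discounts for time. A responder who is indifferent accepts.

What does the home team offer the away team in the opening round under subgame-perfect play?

Round 3 (the home team proposes): the away team will accept anything ≥ 0, so the home team offers 0 and keeps 200.
Round 2 (the away team proposes): rejecting gives the home team an expected 0.8 × 200 = 160. The away team offers 160 and keeps 200 − 160 = 40.
Round 1 (the home team proposes): rejecting gives the away team an expected 0.8 × 40 = 32. The home team offers 32 and keeps 200 − 32 = 168.

32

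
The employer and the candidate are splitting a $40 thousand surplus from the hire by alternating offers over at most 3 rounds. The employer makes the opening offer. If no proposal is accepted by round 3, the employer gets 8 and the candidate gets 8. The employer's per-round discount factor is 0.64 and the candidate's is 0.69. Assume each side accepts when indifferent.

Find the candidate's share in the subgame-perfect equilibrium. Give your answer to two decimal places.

13.47

Round 3 (the employer proposes): the candidate gets 8 if talks fail, so the employer offers 8 and keeps 32.
Round 2 (the candidate proposes): the employer can get 32 next round, worth 0.64 × 32 = 20.48 now. The candidate offers 20.48 and keeps 40 − 20.48 = 19.52.
Round 1 (the employer proposes): the candidate can get 19.52 next round, worth 0.69 × 19.52 = 13.4688 now; the employer offers that and keeps 26.5312.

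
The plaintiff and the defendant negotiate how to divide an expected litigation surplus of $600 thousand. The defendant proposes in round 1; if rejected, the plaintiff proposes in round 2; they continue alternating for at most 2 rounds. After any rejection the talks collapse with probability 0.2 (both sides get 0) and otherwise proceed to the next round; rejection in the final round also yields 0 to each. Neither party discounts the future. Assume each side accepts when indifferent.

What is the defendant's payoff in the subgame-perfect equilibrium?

By backward induction:
Round 2 (the plaintiff proposes): rejection yields 0 for the defendant; the plaintiff offers 0 and keeps 600.
Round 1 (the defendant proposes): rejecting gives the plaintiff an expected 0.8 × 600 = 480. The defendant offers 480 and keeps 600 − 480 = 120.

120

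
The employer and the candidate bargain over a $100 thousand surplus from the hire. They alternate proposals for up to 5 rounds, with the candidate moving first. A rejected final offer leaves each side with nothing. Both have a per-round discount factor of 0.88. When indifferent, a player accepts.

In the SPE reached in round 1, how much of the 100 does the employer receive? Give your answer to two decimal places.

Solve by backward induction from round 5.
Round 5 (the candidate proposes): rejection yields 0 for the employer; the candidate offers 0 and keeps 100.
Round 4 (the employer proposes): the candidate can get 100 next round, worth 0.88 × 100 = 88 now, so the employer offers 88, keeping 12.
Round 3 (the candidate proposes): the employer can get 12 next round, worth 0.88 × 12 = 10.56 now, so the candidate offers 10.56, keeping 89.44.
Round 2 (the employer proposes): the candidate can get 89.44 next round, worth 0.88 × 89.44 = 78.7072 now, so the employer offers 78.7072, keeping 21.2928.
Round 1 (the candidate proposes): the employer can get 21.2928 next round, worth 0.88 × 21.2928 = 18.737664 now, so the candidate offers 18.737664, keeping 81.262336.

18.74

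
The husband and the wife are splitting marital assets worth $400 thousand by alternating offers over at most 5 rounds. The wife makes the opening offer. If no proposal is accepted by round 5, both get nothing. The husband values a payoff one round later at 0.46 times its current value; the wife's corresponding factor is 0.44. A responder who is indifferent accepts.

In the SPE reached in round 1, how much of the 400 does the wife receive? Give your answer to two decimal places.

Solve by backward induction from round 5.
Round 5 (the wife proposes): rejection yields 0 for the husband; the wife offers 0 and keeps 400.
Round 4 (the husband proposes): the wife can get 400 next round, worth 0.44 × 400 = 176 now. The husband offers 176 and keeps 400 − 176 = 224.
Round 3 (the wife proposes): the husband can get 224 next round, worth 0.46 × 224 = 103.04 now; the wife offers that and keeps 296.96.
Round 2 (the husband proposes): the wife can get 296.96 next round, worth 0.44 × 296.96 = 130.6624 now, so the husband offers 130.6624, keeping 269.3376.
Round 1 (the wife proposes): the husband can get 269.3376 next round, worth 0.46 × 269.3376 = 123.895296 now; the wife offers that and keeps 276.104704.

276.10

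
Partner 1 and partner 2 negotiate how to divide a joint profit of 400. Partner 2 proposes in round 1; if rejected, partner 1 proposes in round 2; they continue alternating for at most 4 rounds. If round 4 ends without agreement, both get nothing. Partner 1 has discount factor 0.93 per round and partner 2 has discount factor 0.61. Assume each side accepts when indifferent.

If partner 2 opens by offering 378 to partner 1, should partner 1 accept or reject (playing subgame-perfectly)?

Accept

Work out partner 1's continuation value if the offer is rejected.
Round 4 (partner 1 proposes): rejection yields 0 for partner 2; partner 1 offers 0 and keeps 400.
Round 3 (partner 2 proposes): partner 1 can get 400 next round, worth 0.93 × 400 = 372 now; partner 2 offers that and keeps 28.
Round 2 (partner 1 proposes): partner 2 can get 28 next round, worth 0.61 × 28 = 17.08 now, so partner 1 offers 17.08, keeping 382.92.
So by rejecting in round 1, partner 1 gets 382.92 next round, worth 0.93 × 382.92 = 356.1156 now.
Offer 378 ≥ 356.1156, so partner 1 accepts.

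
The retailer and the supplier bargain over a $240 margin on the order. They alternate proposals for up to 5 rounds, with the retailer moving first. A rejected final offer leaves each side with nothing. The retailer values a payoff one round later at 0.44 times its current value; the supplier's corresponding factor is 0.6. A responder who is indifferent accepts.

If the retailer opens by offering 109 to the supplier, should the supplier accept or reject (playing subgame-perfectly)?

Round 5 (the retailer proposes): the supplier will accept anything ≥ 0, so the retailer offers 0 and keeps 240.
Round 4 (the supplier proposes): the retailer can get 240 next round, worth 0.44 × 240 = 105.6 now, so the supplier offers 105.6, keeping 134.4.
Round 3 (the retailer proposes): the supplier can get 134.4 next round, worth 0.6 × 134.4 = 80.64 now. The retailer offers 80.64 and keeps 240 − 80.64 = 159.36.
Round 2 (the supplier proposes): the retailer can get 159.36 next round, worth 0.44 × 159.36 = 70.1184 now; the supplier offers that and keeps 169.8816.
So by rejecting in round 1, the supplier gets 169.8816 next round, worth 0.6 × 169.8816 = 101.92896 now.
Offer 109 ≥ 101.92896, so the supplier accepts.

Accept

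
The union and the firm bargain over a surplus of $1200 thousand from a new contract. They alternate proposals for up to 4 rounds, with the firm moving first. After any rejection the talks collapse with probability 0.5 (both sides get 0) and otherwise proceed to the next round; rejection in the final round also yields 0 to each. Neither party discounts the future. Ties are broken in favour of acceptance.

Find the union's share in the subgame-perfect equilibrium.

Round 4 (the union proposes): the firm will accept anything ≥ 0, so the union offers 0 and keeps 1200.
Round 3 (the firm proposes): rejecting gives the union an expected 0.5 × 1200 = 600, so the firm offers 600, keeping 600.
Round 2 (the union proposes): rejecting gives the firm an expected 0.5 × 600 = 300, so the union offers 300, keeping 900.
Round 1 (the firm proposes): rejecting gives the union an expected 0.5 × 900 = 450. The firm offers 450 and keeps 1200 − 450 = 750.

450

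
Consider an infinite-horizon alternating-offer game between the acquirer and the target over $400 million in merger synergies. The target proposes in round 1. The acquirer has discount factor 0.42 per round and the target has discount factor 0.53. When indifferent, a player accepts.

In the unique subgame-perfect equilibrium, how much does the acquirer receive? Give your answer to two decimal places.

When the target proposes, the acquirer accepts any offer worth at least 0.42 times what the acquirer would get by proposing next round; and vice versa.
This gives x = 400 − 0.42y and y = 400 − 0.53x, where x and y are each side's share when it proposes.
Hence (1 − 0.42·0.53)x = 400(1 − 0.42), i.e. 0.7774·x = 232.
x ≈ 298.4307; the acquirer's share is 400 − x ≈ 101.5693.

101.57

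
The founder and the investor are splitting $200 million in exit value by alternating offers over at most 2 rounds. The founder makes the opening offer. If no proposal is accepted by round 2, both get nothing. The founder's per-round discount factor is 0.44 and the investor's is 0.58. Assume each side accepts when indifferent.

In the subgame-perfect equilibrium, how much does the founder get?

84

Round 2 (the investor proposes): the founder will accept anything ≥ 0, so the investor offers 0 and keeps 200.
Round 1 (the founder proposes): the investor can get 200 next round, worth 0.58 × 200 = 116 now; the founder offers that and keeps 84.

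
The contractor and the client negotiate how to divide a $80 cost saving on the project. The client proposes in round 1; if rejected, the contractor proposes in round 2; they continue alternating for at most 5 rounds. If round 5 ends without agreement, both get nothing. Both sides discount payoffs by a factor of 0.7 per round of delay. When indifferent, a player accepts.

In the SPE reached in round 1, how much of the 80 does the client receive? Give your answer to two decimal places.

54.97

Solve by backward induction from round 5.
Round 5 (the client proposes): the contractor will accept anything ≥ 0, so the client offers 0 and keeps 80.
Round 4 (the contractor proposes): the client can get 80 next round, worth 0.7 × 80 = 56 now. The contractor offers 56 and keeps 80 − 56 = 24.
Round 3 (the client proposes): the contractor can get 24 next round, worth 0.7 × 24 = 16.8 now. The client offers 16.8 and keeps 80 − 16.8 = 63.2.
Round 2 (the contractor proposes): the client can get 63.2 next round, worth 0.7 × 63.2 = 44.24 now, so the contractor offers 44.24, keeping 35.76.
Round 1 (the client proposes): the contractor can get 35.76 next round, worth 0.7 × 35.76 = 25.032 now, so the client offers 25.032, keeping 54.968.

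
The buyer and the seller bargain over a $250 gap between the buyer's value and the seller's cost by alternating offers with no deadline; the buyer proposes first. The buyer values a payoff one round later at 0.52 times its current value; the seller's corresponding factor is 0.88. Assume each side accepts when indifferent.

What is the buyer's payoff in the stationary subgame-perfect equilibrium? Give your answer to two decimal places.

When the buyer proposes, the seller accepts any offer worth at least 0.88 times what the seller would get by proposing next round; and vice versa.
This gives x = 250 − 0.88y and y = 250 − 0.52x, where x and y are each side's share when it proposes.
Hence (1 − 0.88·0.52)x = 250(1 − 0.88), i.e. 0.5424·x = 30.
x ≈ 55.3097; the seller's share is 250 − x ≈ 194.6903.

55.31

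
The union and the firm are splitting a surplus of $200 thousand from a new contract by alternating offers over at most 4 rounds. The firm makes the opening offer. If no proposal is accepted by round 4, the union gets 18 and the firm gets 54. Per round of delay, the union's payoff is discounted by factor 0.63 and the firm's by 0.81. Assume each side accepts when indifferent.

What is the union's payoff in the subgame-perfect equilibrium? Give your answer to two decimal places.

70.88

Work backward from the last round.
Round 4 (the union proposes): the firm gets 54 if talks fail, so the union offers 54 and keeps 146.
Round 3 (the firm proposes): the union can get 146 next round, worth 0.63 × 146 = 91.98 now. The firm offers 91.98 and keeps 200 − 91.98 = 108.02.
Round 2 (the union proposes): the firm can get 108.02 next round, worth 0.81 × 108.02 = 87.4962 now, so the union offers 87.4962, keeping 112.5038.
Round 1 (the firm proposes): the union can get 112.5038 next round, worth 0.63 × 112.5038 = 70.877394 now, so the firm offers 70.877394, keeping 129.122606.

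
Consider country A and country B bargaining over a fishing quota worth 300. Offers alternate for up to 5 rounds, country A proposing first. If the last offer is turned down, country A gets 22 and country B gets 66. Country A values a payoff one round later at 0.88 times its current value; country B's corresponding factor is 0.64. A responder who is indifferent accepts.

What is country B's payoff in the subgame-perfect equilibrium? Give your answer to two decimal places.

Round 5 (country A proposes): country B gets 66 if talks fail, so country A offers 66 and keeps 234.
Round 4 (country B proposes): country A can get 234 next round, worth 0.88 × 234 = 205.92 now. Country B offers 205.92 and keeps 300 − 205.92 = 94.08.
Round 3 (country A proposes): country B can get 94.08 next round, worth 0.64 × 94.08 = 60.2112 now. Country A offers 60.2112 and keeps 300 − 60.2112 = 239.7888.
Round 2 (country B proposes): country A can get 239.7888 next round, worth 0.88 × 239.7888 = 211.014144 now, so country B offers 211.014144, keeping 88.985856.
Round 1 (country A proposes): country B can get 88.985856 next round, worth 0.64 × 88.985856 = 56.95094784 now, so country A offers 56.95094784, keeping 243.04905216.

56.95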